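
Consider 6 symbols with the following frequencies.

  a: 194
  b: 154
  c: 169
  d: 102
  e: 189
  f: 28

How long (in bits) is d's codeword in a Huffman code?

Huffman merges, smallest pair first:
f(28) + d(102) → 130
130 + b(154) → 284
c(169) + e(189) → 358
a(194) + 284 → 478
358 + 478 → 836
d sits 4 levels below the root, so its codeword is 4 bits.

4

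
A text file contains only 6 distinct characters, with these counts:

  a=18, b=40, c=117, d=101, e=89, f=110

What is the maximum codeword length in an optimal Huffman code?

Merge the two lowest-weight nodes at each step:
combine a(18), b(40) → 58
combine 58, e(89) → 147
combine d(101), f(110) → 211
combine c(117), 147 → 264
combine 211, 264 → 475
Maximum depth reached is 4.

4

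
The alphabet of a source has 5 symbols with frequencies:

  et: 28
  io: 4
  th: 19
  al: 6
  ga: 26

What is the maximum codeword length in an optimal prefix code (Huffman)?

3

Merge the two lowest-weight nodes at each step:
combine io(4), al(6) → 10
combine 10, th(19) → 29
combine ga(26), et(28) → 54
combine 29, 54 → 83
Maximum depth reached is 3.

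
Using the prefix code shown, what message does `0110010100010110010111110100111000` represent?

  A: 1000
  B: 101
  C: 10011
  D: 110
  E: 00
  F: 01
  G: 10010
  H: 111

FGABGHDCA

Read left to right; each codeword is recognised as soon as it completes (prefix code):
  01→F | 10010→G | 1000→A | 101→B | 10010→G | 111→H | 110→D | 10011→C | 1000→A
Decoded message: FGABGHDCA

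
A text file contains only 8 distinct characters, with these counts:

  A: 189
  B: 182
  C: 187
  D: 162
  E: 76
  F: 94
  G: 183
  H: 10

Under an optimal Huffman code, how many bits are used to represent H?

Huffman merges, smallest pair first:
merge H(10) and E(76): 86
merge 86 and F(94): 180
merge D(162) and 180: 342
merge B(182) and G(183): 365
merge C(187) and A(189): 376
merge 342 and 365: 707
merge 376 and 707: 1083
H sits 5 levels below the root, so its codeword is 5 bits.

5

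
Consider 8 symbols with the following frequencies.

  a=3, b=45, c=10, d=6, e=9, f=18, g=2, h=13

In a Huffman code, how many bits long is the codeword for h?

3

Huffman merges, smallest pair first:
g(2) + a(3) → 5
5 + d(6) → 11
e(9) + c(10) → 19
11 + h(13) → 24
f(18) + 19 → 37
24 + 37 → 61
b(45) + 61 → 106
The subtree containing h is merged 3 times, so code length = 3.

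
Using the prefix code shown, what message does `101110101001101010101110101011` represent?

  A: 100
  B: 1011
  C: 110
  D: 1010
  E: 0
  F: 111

BDACDBDB

Read left to right; each codeword is recognised as soon as it completes (prefix code):
  1011→B | 1010→D | 100→A | 110→C | 1010→D | 1011→B | 1010→D | 1011→B
Decoded message: BDACDBDB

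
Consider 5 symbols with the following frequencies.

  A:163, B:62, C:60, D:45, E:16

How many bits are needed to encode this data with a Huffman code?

Greedily combine the two least-frequent nodes:
combine E(16), D(45) → 61
combine C(60), 61 → 121
combine B(62), 121 → 183
combine A(163), 183 → 346
Total encoded bits = sum of merged weights = 61 + 121 + 183 + 346 = 711.

711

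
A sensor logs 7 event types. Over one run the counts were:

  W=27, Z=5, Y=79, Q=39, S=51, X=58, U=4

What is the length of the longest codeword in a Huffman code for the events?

Merge the two lowest-weight nodes at each step:
merge U(4) and Z(5): 9
merge 9 and W(27): 36
merge 36 and Q(39): 75
merge S(51) and X(58): 109
merge 75 and Y(79): 154
merge 109 and 154: 263
The rarest symbols sit at the bottom; the longest codeword is 5 bits.

5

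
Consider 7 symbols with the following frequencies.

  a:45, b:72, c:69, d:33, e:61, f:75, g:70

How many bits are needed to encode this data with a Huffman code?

Greedily combine the two least-frequent nodes:
d(33) + a(45) → 78
e(61) + c(69) → 130
g(70) + b(72) → 142
f(75) + 78 → 153
130 + 142 → 272
153 + 272 → 425
Each symbol's bit-cost is frequency × depth; summing gives 1200 bits (equivalently 78 + 130 + 142 + 153 + 272 + 425).

1200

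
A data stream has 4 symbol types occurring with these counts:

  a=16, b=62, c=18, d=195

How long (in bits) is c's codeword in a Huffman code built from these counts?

Build the tree from the bottom:
merge a(16) and c(18): 34
merge 34 and b(62): 96
merge 96 and d(195): 291
c sits 3 levels below the root, so its codeword is 3 bits.

3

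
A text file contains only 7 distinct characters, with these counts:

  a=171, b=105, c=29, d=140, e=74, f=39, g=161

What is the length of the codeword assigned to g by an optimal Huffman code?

2

Build the tree from the bottom:
merge c(29) and f(39): 68
merge 68 and e(74): 142
merge b(105) and d(140): 245
merge 142 and g(161): 303
merge a(171) and 245: 416
merge 303 and 416: 719
g's leaf is at depth 2, giving a 2-bit codeword.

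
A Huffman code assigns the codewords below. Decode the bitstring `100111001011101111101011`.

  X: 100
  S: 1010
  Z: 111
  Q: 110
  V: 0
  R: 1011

XZVVRRZVR

Read left to right; each codeword is recognised as soon as it completes (prefix code):
  100→X | 111→Z | 0→V | 0→V | 1011→R | 1011→R | 111→Z | 0→V | 1011→R
Decoded message: XZVVRRZVR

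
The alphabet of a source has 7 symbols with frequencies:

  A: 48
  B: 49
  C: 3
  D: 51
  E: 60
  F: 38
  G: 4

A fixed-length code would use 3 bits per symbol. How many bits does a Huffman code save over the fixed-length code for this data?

Fixed-length: 3 bits × 253 symbols = 759 bits.
Huffman merges:
combine C(3), G(4) → 7
combine 7, F(38) → 45
combine 45, A(48) → 93
combine B(49), D(51) → 100
combine E(60), 93 → 153
combine 100, 153 → 253
Huffman total = 7 + 45 + 93 + 100 + 153 + 253 = 651 bits.
Saving = 759 − 651 = 108 bits.

108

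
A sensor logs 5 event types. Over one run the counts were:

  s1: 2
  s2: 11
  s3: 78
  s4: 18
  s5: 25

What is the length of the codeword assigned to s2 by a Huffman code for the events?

4

Build the tree from the bottom:
combine s1(2), s2(11) → 13
combine 13, s4(18) → 31
combine s5(25), 31 → 56
combine 56, s3(78) → 134
s2's leaf is at depth 4, giving a 4-bit codeword.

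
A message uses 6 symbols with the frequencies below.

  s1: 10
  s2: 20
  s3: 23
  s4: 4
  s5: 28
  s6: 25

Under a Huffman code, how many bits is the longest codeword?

4

Merge the two lowest-weight nodes at each step:
s4(4) + s1(10) → 14
14 + s2(20) → 34
s3(23) + s6(25) → 48
s5(28) + 34 → 62
48 + 62 → 110
Maximum depth reached is 4.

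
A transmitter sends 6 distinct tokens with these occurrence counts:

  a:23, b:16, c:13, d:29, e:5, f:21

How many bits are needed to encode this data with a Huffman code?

266

Merge the two smallest weights repeatedly:
combine e(5), c(13) → 18
combine b(16), 18 → 34
combine f(21), a(23) → 44
combine d(29), 34 → 63
combine 44, 63 → 107
Each symbol's bit-cost is frequency × depth; summing gives 266 bits (equivalently 18 + 34 + 44 + 63 + 107).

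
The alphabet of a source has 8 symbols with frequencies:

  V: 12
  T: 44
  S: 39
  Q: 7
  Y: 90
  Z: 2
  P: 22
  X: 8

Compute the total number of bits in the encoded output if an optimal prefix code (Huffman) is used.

Merge the two smallest weights repeatedly:
Z(2) + Q(7) → 9
X(8) + 9 → 17
V(12) + 17 → 29
P(22) + 29 → 51
S(39) + T(44) → 83
51 + 83 → 134
Y(90) + 134 → 224
Each symbol's bit-cost is frequency × depth; summing gives 547 bits (equivalently 9 + 17 + 29 + 51 + 83 + 134 + 224).

547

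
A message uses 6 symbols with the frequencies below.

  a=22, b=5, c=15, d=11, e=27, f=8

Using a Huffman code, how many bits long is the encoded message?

Build the Huffman tree bottom-up:
combine b(5), f(8) → 13
combine d(11), 13 → 24
combine c(15), a(22) → 37
combine 24, e(27) → 51
combine 37, 51 → 88
Each symbol's bit-cost is frequency × depth; summing gives 213 bits (equivalently 13 + 24 + 37 + 51 + 88).

213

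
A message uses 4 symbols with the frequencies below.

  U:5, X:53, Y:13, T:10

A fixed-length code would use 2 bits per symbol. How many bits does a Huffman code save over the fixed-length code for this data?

38

Fixed-length: 2 bits × 81 symbols = 162 bits.
Huffman merges:
U(5) + T(10) → 15
Y(13) + 15 → 28
28 + X(53) → 81
Huffman total = 15 + 28 + 81 = 124 bits.
Saving = 162 − 124 = 38 bits.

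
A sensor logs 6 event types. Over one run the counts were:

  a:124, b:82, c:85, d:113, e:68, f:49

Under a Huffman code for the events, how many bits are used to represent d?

2

Build the tree from the bottom:
f(49) + e(68) → 117
b(82) + c(85) → 167
d(113) + 117 → 230
a(124) + 167 → 291
230 + 291 → 521
d sits 2 levels below the root, so its codeword is 2 bits.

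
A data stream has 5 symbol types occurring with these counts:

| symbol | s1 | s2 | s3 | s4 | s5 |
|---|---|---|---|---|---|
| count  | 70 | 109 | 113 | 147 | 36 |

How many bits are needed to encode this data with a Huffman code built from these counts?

1056

Build the Huffman tree bottom-up:
combine s5(36), s1(70) → 106
combine 106, s2(109) → 215
combine s3(113), s4(147) → 260
combine 215, 260 → 475
Each symbol's bit-cost is frequency × depth; summing gives 1056 bits (equivalently 106 + 215 + 260 + 475).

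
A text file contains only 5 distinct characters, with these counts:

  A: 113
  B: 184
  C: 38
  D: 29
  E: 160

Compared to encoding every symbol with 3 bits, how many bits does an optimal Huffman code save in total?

461

Fixed-length: 3 bits × 524 symbols = 1572 bits.
Huffman merges:
D(29) + C(38) → 67
67 + A(113) → 180
E(160) + 180 → 340
B(184) + 340 → 524
Huffman total = 67 + 180 + 340 + 524 = 1111 bits.
Saving = 1572 − 1111 = 461 bits.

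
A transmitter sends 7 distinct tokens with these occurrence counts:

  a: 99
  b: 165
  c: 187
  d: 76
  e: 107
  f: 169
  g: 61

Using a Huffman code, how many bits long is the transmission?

Greedily combine the two least-frequent nodes:
g(61) + d(76) → 137
a(99) + e(107) → 206
137 + b(165) → 302
f(169) + c(187) → 356
206 + 302 → 508
356 + 508 → 864
The encoded length is the sum of every internal node's weight: 137 + 206 + 302 + 356 + 508 + 864 = 2373 bits.

2373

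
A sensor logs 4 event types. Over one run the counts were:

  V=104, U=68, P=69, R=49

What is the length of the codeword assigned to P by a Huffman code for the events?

2

Build the tree from the bottom:
merge R(49) and U(68): 117
merge P(69) and V(104): 173
merge 117 and 173: 290
The subtree containing P is merged 2 times, so code length = 2.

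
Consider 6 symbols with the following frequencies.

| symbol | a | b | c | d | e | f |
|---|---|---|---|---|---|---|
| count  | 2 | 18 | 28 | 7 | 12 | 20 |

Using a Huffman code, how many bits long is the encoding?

204

Merge the two smallest weights repeatedly:
merge a(2) and d(7): 9
merge 9 and e(12): 21
merge b(18) and f(20): 38
merge 21 and c(28): 49
merge 38 and 49: 87
Total encoded bits = sum of merged weights = 9 + 21 + 38 + 49 + 87 = 204.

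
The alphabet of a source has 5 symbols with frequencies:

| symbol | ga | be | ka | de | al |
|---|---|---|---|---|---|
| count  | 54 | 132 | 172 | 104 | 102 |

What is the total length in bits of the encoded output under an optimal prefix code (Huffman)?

Greedily combine the two least-frequent nodes:
ga(54) + al(102) → 156
de(104) + be(132) → 236
156 + ka(172) → 328
236 + 328 → 564
The encoded length is the sum of every internal node's weight: 156 + 236 + 328 + 564 = 1284 bits.

1284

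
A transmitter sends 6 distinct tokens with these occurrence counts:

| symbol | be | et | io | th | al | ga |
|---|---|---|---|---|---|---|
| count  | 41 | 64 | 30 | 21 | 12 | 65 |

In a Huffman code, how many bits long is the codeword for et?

Repeatedly merge the two smallest:
al(12) + th(21) → 33
io(30) + 33 → 63
be(41) + 63 → 104
et(64) + ga(65) → 129
104 + 129 → 233
et sits 2 levels below the root, so its codeword is 2 bits.

2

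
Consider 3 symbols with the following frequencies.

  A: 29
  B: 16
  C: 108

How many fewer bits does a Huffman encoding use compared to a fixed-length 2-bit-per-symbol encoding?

Fixed-length: 2 bits × 153 symbols = 306 bits.
Huffman merges:
merge B(16) and A(29): 45
merge 45 and C(108): 153
Huffman total = 45 + 153 = 198 bits.
Saving = 306 − 198 = 108 bits.

108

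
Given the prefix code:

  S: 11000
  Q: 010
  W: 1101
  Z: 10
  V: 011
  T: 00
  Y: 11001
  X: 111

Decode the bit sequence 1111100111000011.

Read left to right; each codeword is recognised as soon as it completes (prefix code):
  111→X | 11001→Y | 11000→S | 011→V
Decoded message: XYSV

XYSV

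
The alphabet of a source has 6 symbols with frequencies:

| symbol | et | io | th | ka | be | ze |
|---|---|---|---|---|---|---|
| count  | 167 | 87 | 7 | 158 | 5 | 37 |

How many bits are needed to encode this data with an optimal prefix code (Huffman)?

Build the Huffman tree bottom-up:
be(5) + th(7) → 12
12 + ze(37) → 49
49 + io(87) → 136
136 + ka(158) → 294
et(167) + 294 → 461
The encoded length is the sum of every internal node's weight: 12 + 49 + 136 + 294 + 461 = 952 bits.

952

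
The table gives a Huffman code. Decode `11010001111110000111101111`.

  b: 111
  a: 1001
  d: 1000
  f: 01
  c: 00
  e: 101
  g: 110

Read left to right; each codeword is recognised as soon as it completes (prefix code):
  110→g | 1000→d | 111→b | 111→b | 00→c | 00→c | 111→b | 101→e | 111→b
Decoded message: gdbbccbeb

gdbbccbeb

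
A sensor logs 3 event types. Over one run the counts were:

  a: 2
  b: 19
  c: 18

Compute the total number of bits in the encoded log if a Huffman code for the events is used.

Build the Huffman tree bottom-up:
a(2) + c(18) → 20
b(19) + 20 → 39
Each symbol's bit-cost is frequency × depth; summing gives 59 bits (equivalently 20 + 39).

59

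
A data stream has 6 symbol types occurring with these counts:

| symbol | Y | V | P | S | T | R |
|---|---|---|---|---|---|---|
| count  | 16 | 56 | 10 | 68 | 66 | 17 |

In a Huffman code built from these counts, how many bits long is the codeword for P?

Build the tree from the bottom:
combine P(10), Y(16) → 26
combine R(17), 26 → 43
combine 43, V(56) → 99
combine T(66), S(68) → 134
combine 99, 134 → 233
P's leaf is at depth 4, giving a 4-bit codeword.

4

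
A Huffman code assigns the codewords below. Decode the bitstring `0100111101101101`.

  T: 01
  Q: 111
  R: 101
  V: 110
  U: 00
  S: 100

TUQRRR

Read left to right; each codeword is recognised as soon as it completes (prefix code):
  01→T | 00→U | 111→Q | 101→R | 101→R | 101→R
Decoded message: TUQRRR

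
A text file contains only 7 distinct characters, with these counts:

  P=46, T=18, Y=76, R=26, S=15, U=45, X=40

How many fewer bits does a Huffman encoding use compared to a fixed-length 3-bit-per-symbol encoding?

89

Fixed-length: 3 bits × 266 symbols = 798 bits.
Huffman merges:
merge S(15) and T(18): 33
merge R(26) and 33: 59
merge X(40) and U(45): 85
merge P(46) and 59: 105
merge Y(76) and 85: 161
merge 105 and 161: 266
Huffman total = 33 + 59 + 85 + 105 + 161 + 266 = 709 bits.
Saving = 798 − 709 = 89 bits.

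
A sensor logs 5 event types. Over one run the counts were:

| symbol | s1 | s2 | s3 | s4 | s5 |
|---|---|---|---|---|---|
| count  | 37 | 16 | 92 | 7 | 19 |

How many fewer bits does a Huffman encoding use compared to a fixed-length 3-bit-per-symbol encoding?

Fixed-length: 3 bits × 171 symbols = 513 bits.
Huffman merges:
combine s4(7), s2(16) → 23
combine s5(19), 23 → 42
combine s1(37), 42 → 79
combine 79, s3(92) → 171
Huffman total = 23 + 42 + 79 + 171 = 315 bits.
Saving = 513 − 315 = 198 bits.

198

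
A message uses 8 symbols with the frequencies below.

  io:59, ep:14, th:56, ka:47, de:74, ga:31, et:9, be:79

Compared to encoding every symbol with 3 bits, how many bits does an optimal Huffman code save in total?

Fixed-length: 3 bits × 369 symbols = 1107 bits.
Huffman merges:
merge et(9) and ep(14): 23
merge 23 and ga(31): 54
merge ka(47) and 54: 101
merge th(56) and io(59): 115
merge de(74) and be(79): 153
merge 101 and 115: 216
merge 153 and 216: 369
Huffman total = 23 + 54 + 101 + 115 + 153 + 216 + 369 = 1031 bits.
Saving = 1107 − 1031 = 76 bits.

76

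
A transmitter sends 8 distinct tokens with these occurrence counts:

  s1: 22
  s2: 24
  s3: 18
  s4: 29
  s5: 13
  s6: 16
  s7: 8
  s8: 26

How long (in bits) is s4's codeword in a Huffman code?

2

Repeatedly merge the two smallest:
s7(8) + s5(13) → 21
s6(16) + s3(18) → 34
21 + s1(22) → 43
s2(24) + s8(26) → 50
s4(29) + 34 → 63
43 + 50 → 93
63 + 93 → 156
s4 sits 2 levels below the root, so its codeword is 2 bits.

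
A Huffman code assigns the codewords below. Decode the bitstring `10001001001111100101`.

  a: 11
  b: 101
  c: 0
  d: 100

dcddaadb

Read left to right; each codeword is recognised as soon as it completes (prefix code):
  100→d | 0→c | 100→d | 100→d | 11→a | 11→a | 100→d | 101→b
Decoded message: dcddaadb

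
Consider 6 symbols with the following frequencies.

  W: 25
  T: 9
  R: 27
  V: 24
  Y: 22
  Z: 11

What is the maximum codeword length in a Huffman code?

Merge the two lowest-weight nodes at each step:
merge T(9) and Z(11): 20
merge 20 and Y(22): 42
merge V(24) and W(25): 49
merge R(27) and 42: 69
merge 49 and 69: 118
The rarest symbols sit at the bottom; the longest codeword is 4 bits.

4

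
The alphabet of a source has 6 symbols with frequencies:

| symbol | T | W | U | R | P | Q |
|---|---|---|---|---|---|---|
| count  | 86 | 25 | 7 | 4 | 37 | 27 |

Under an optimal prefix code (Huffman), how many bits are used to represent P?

Repeatedly merge the two smallest:
merge R(4) and U(7): 11
merge 11 and W(25): 36
merge Q(27) and 36: 63
merge P(37) and 63: 100
merge T(86) and 100: 186
P's leaf is at depth 2, giving a 2-bit codeword.

2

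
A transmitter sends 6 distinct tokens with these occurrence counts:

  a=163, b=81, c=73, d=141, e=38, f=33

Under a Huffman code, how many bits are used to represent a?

Huffman merges, smallest pair first:
f(33) + e(38) → 71
71 + c(73) → 144
b(81) + d(141) → 222
144 + a(163) → 307
222 + 307 → 529
a's leaf is at depth 2, giving a 2-bit codeword.

2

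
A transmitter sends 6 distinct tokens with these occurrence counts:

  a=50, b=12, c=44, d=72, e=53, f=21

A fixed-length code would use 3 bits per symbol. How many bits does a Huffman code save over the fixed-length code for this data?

142

Fixed-length: 3 bits × 252 symbols = 756 bits.
Huffman merges:
b(12) + f(21) → 33
33 + c(44) → 77
a(50) + e(53) → 103
d(72) + 77 → 149
103 + 149 → 252
Huffman total = 33 + 77 + 103 + 149 + 252 = 614 bits.
Saving = 756 − 614 = 142 bits.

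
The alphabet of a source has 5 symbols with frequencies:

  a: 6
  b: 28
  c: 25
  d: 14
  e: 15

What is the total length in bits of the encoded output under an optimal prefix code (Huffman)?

Build the Huffman tree bottom-up:
combine a(6), d(14) → 20
combine e(15), 20 → 35
combine c(25), b(28) → 53
combine 35, 53 → 88
Each symbol's bit-cost is frequency × depth; summing gives 196 bits (equivalently 20 + 35 + 53 + 88).

196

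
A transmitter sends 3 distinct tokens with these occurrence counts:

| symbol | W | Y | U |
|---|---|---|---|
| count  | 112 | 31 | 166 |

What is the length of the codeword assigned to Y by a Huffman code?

2

Repeatedly merge the two smallest:
combine Y(31), W(112) → 143
combine 143, U(166) → 309
The subtree containing Y is merged 2 times, so code length = 2.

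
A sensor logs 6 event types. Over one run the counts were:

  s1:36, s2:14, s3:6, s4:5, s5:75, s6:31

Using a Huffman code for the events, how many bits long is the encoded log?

Build the Huffman tree bottom-up:
merge s4(5) and s3(6): 11
merge 11 and s2(14): 25
merge 25 and s6(31): 56
merge s1(36) and 56: 92
merge s5(75) and 92: 167
Total encoded bits = sum of merged weights = 11 + 25 + 56 + 92 + 167 = 351.

351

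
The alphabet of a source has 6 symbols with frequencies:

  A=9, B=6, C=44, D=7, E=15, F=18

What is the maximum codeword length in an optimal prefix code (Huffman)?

Merge the two lowest-weight nodes at each step:
B(6) + D(7) → 13
A(9) + 13 → 22
E(15) + F(18) → 33
22 + 33 → 55
C(44) + 55 → 99
The rarest symbols sit at the bottom; the longest codeword is 4 bits.

4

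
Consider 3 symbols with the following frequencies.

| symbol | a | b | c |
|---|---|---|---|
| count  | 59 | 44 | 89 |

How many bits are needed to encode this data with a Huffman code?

Build the Huffman tree bottom-up:
merge b(44) and a(59): 103
merge c(89) and 103: 192
Total encoded bits = sum of merged weights = 103 + 192 = 295.

295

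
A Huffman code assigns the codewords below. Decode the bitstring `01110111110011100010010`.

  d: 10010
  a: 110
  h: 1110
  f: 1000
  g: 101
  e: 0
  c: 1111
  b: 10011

Read left to right; each codeword is recognised as soon as it completes (prefix code):
  0→e | 1110→h | 1111→c | 10011→b | 1000→f | 10010→d
Decoded message: ehcbfd

ehcbfd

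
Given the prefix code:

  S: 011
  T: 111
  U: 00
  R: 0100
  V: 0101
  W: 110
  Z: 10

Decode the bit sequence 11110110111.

Read left to right; each codeword is recognised as soon as it completes (prefix code):
  111→T | 10→Z | 110→W | 111→T
Decoded message: TZWT

TZWT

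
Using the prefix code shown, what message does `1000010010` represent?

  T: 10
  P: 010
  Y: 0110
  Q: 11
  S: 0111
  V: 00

Read left to right; each codeword is recognised as soon as it completes (prefix code):
  10→T | 00→V | 010→P | 010→P
Decoded message: TVPP

TVPP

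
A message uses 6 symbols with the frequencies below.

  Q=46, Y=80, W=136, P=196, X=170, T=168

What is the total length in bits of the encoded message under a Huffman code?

1980

Build the Huffman tree bottom-up:
Q(46) + Y(80) → 126
126 + W(136) → 262
T(168) + X(170) → 338
P(196) + 262 → 458
338 + 458 → 796
Total encoded bits = sum of merged weights = 126 + 262 + 338 + 458 + 796 = 1980.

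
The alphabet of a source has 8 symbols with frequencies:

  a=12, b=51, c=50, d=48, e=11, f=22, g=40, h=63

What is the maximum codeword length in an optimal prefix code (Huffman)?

Merge the two lowest-weight nodes at each step:
combine e(11), a(12) → 23
combine f(22), 23 → 45
combine g(40), 45 → 85
combine d(48), c(50) → 98
combine b(51), h(63) → 114
combine 85, 98 → 183
combine 114, 183 → 297
The rarest symbols sit at the bottom; the longest codeword is 5 bits.

5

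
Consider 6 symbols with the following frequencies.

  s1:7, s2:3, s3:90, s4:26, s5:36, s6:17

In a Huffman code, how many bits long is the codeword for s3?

1

Huffman merges, smallest pair first:
merge s2(3) and s1(7): 10
merge 10 and s6(17): 27
merge s4(26) and 27: 53
merge s5(36) and 53: 89
merge 89 and s3(90): 179
s3 is a child of the root — depth 1, so its codeword is a single bit.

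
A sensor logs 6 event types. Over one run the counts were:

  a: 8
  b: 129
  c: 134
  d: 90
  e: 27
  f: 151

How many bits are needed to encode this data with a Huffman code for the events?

Build the Huffman tree bottom-up:
a(8) + e(27) → 35
35 + d(90) → 125
125 + b(129) → 254
c(134) + f(151) → 285
254 + 285 → 539
Total encoded bits = sum of merged weights = 35 + 125 + 254 + 285 + 539 = 1238.

1238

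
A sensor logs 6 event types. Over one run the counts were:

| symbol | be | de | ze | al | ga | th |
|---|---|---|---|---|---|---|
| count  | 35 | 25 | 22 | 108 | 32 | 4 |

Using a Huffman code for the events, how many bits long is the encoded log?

Greedily combine the two least-frequent nodes:
combine th(4), ze(22) → 26
combine de(25), 26 → 51
combine ga(32), be(35) → 67
combine 51, 67 → 118
combine al(108), 118 → 226
Total encoded bits = sum of merged weights = 26 + 51 + 67 + 118 + 226 = 488.

488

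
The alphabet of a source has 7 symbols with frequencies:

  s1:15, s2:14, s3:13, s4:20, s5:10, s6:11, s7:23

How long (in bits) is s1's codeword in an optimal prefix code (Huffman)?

Build the tree from the bottom:
s5(10) + s6(11) → 21
s3(13) + s2(14) → 27
s1(15) + s4(20) → 35
21 + s7(23) → 44
27 + 35 → 62
44 + 62 → 106
s1 sits 3 levels below the root, so its codeword is 3 bits.

3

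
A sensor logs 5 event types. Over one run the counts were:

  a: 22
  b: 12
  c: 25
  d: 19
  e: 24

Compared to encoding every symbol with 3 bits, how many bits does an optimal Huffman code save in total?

Fixed-length: 3 bits × 102 symbols = 306 bits.
Huffman merges:
combine b(12), d(19) → 31
combine a(22), e(24) → 46
combine c(25), 31 → 56
combine 46, 56 → 102
Huffman total = 31 + 46 + 56 + 102 = 235 bits.
Saving = 306 − 235 = 71 bits.

71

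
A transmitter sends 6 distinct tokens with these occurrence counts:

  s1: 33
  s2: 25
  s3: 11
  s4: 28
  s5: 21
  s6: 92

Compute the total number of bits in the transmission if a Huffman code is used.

Greedily combine the two least-frequent nodes:
combine s3(11), s5(21) → 32
combine s2(25), s4(28) → 53
combine 32, s1(33) → 65
combine 53, 65 → 118
combine s6(92), 118 → 210
Total encoded bits = sum of merged weights = 32 + 53 + 65 + 118 + 210 = 478.

478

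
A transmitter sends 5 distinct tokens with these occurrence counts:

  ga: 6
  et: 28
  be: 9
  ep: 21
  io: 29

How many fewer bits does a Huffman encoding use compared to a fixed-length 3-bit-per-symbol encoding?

Fixed-length: 3 bits × 93 symbols = 279 bits.
Huffman merges:
combine ga(6), be(9) → 15
combine 15, ep(21) → 36
combine et(28), io(29) → 57
combine 36, 57 → 93
Huffman total = 15 + 36 + 57 + 93 = 201 bits.
Saving = 279 − 201 = 78 bits.

78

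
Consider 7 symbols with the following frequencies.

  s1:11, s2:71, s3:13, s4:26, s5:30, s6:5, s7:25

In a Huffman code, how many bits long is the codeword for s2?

Build the tree from the bottom:
combine s6(5), s1(11) → 16
combine s3(13), 16 → 29
combine s7(25), s4(26) → 51
combine 29, s5(30) → 59
combine 51, 59 → 110
combine s2(71), 110 → 181
s2 sits one level below the root: a 1-bit codeword.

1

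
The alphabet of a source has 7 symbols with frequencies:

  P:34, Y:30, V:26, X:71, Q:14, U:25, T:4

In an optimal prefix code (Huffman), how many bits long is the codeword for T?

Huffman merges, smallest pair first:
merge T(4) and Q(14): 18
merge 18 and U(25): 43
merge V(26) and Y(30): 56
merge P(34) and 43: 77
merge 56 and X(71): 127
merge 77 and 127: 204
T's leaf is at depth 4, giving a 4-bit codeword.

4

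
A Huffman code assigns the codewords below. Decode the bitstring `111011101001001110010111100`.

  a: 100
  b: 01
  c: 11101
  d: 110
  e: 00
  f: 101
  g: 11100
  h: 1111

Read left to right; each codeword is recognised as soon as it completes (prefix code):
  11101→c | 110→d | 100→a | 100→a | 11100→g | 101→f | 11100→g
Decoded message: cdaagfg

cdaagfg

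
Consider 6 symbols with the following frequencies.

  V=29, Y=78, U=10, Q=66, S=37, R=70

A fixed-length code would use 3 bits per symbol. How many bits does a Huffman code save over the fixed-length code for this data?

175

Fixed-length: 3 bits × 290 symbols = 870 bits.
Huffman merges:
U(10) + V(29) → 39
S(37) + 39 → 76
Q(66) + R(70) → 136
76 + Y(78) → 154
136 + 154 → 290
Huffman total = 39 + 76 + 136 + 154 + 290 = 695 bits.
Saving = 870 − 695 = 175 bits.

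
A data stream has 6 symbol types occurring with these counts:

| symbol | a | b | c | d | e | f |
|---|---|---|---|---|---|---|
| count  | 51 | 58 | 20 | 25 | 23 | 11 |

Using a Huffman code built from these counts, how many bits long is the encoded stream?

455

Build the Huffman tree bottom-up:
f(11) + c(20) → 31
e(23) + d(25) → 48
31 + 48 → 79
a(51) + b(58) → 109
79 + 109 → 188
The encoded length is the sum of every internal node's weight: 31 + 48 + 79 + 109 + 188 = 455 bits.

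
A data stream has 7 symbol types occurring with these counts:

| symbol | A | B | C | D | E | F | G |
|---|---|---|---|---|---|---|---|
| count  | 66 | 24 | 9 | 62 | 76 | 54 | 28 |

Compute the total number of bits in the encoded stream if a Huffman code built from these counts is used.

847

Build the Huffman tree bottom-up:
merge C(9) and B(24): 33
merge G(28) and 33: 61
merge F(54) and 61: 115
merge D(62) and A(66): 128
merge E(76) and 115: 191
merge 128 and 191: 319
Total encoded bits = sum of merged weights = 33 + 61 + 115 + 128 + 191 + 319 = 847.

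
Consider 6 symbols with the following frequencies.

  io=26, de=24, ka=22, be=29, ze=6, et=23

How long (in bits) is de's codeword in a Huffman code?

3

Build the tree from the bottom:
ze(6) + ka(22) → 28
et(23) + de(24) → 47
io(26) + 28 → 54
be(29) + 47 → 76
54 + 76 → 130
de's leaf is at depth 3, giving a 3-bit codeword.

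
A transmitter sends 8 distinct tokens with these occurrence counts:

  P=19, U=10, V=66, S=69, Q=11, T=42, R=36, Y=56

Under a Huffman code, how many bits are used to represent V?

Repeatedly merge the two smallest:
combine U(10), Q(11) → 21
combine P(19), 21 → 40
combine R(36), 40 → 76
combine T(42), Y(56) → 98
combine V(66), S(69) → 135
combine 76, 98 → 174
combine 135, 174 → 309
V sits 2 levels below the root, so its codeword is 2 bits.

2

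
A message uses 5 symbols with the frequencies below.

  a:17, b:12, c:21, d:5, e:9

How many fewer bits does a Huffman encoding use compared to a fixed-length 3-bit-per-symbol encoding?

50

Fixed-length: 3 bits × 64 symbols = 192 bits.
Huffman merges:
combine d(5), e(9) → 14
combine b(12), 14 → 26
combine a(17), c(21) → 38
combine 26, 38 → 64
Huffman total = 14 + 26 + 38 + 64 = 142 bits.
Saving = 192 − 142 = 50 bits.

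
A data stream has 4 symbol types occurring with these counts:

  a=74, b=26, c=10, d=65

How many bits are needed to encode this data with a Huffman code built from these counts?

312

Greedily combine the two least-frequent nodes:
merge c(10) and b(26): 36
merge 36 and d(65): 101
merge a(74) and 101: 175
Total encoded bits = sum of merged weights = 36 + 101 + 175 = 312.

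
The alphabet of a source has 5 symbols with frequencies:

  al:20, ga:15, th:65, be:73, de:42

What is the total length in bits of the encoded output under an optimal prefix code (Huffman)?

465

Greedily combine the two least-frequent nodes:
combine ga(15), al(20) → 35
combine 35, de(42) → 77
combine th(65), be(73) → 138
combine 77, 138 → 215
The encoded length is the sum of every internal node's weight: 35 + 77 + 138 + 215 = 465 bits.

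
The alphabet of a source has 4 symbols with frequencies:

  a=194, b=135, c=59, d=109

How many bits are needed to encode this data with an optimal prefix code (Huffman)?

968

Merge the two smallest weights repeatedly:
combine c(59), d(109) → 168
combine b(135), 168 → 303
combine a(194), 303 → 497
Total encoded bits = sum of merged weights = 168 + 303 + 497 = 968.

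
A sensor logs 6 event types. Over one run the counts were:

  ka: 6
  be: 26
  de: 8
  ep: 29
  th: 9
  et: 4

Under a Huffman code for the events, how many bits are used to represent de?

Repeatedly merge the two smallest:
merge et(4) and ka(6): 10
merge de(8) and th(9): 17
merge 10 and 17: 27
merge be(26) and 27: 53
merge ep(29) and 53: 82
The subtree containing de is merged 4 times, so code length = 4.

4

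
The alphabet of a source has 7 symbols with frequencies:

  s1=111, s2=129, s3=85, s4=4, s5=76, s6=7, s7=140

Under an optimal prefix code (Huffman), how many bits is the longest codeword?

Merge the two lowest-weight nodes at each step:
s4(4) + s6(7) → 11
11 + s5(76) → 87
s3(85) + 87 → 172
s1(111) + s2(129) → 240
s7(140) + 172 → 312
240 + 312 → 552
The first pair merged (s4, s6) ends up deepest, at depth 5.

5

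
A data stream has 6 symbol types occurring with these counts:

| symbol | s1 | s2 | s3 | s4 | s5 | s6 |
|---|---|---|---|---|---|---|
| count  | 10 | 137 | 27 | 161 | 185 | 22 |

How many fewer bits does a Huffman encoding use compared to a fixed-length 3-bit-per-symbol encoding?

Fixed-length: 3 bits × 542 symbols = 1626 bits.
Huffman merges:
merge s1(10) and s6(22): 32
merge s3(27) and 32: 59
merge 59 and s2(137): 196
merge s4(161) and s5(185): 346
merge 196 and 346: 542
Huffman total = 32 + 59 + 196 + 346 + 542 = 1175 bits.
Saving = 1626 − 1175 = 451 bits.

451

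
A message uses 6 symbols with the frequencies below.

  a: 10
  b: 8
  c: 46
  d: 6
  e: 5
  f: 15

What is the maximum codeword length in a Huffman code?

Merge the two lowest-weight nodes at each step:
e(5) + d(6) → 11
b(8) + a(10) → 18
11 + f(15) → 26
18 + 26 → 44
44 + c(46) → 90
The rarest symbols sit at the bottom; the longest codeword is 4 bits.

4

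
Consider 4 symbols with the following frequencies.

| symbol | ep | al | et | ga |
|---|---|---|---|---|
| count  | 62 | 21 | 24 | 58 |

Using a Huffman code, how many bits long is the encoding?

Greedily combine the two least-frequent nodes:
merge al(21) and et(24): 45
merge 45 and ga(58): 103
merge ep(62) and 103: 165
Total encoded bits = sum of merged weights = 45 + 103 + 165 = 313.

313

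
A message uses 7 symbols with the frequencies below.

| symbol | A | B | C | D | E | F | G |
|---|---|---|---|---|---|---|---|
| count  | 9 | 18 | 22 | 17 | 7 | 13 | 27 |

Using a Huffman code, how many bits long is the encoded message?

Build the Huffman tree bottom-up:
E(7) + A(9) → 16
F(13) + 16 → 29
D(17) + B(18) → 35
C(22) + G(27) → 49
29 + 35 → 64
49 + 64 → 113
The encoded length is the sum of every internal node's weight: 16 + 29 + 35 + 49 + 64 + 113 = 306 bits.

306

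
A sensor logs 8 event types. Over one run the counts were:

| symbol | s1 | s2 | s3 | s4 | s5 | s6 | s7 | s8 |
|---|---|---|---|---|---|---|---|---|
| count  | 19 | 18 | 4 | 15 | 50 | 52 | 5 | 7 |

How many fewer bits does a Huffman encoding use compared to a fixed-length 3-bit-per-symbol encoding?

Fixed-length: 3 bits × 170 symbols = 510 bits.
Huffman merges:
s3(4) + s7(5) → 9
s8(7) + 9 → 16
s4(15) + 16 → 31
s2(18) + s1(19) → 37
31 + 37 → 68
s5(50) + s6(52) → 102
68 + 102 → 170
Huffman total = 9 + 16 + 31 + 37 + 68 + 102 + 170 = 433 bits.
Saving = 510 − 433 = 77 bits.

77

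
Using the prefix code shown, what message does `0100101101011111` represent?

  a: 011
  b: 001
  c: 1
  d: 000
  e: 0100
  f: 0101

Read left to right; each codeword is recognised as soon as it completes (prefix code):
  0100→e | 1→c | 011→a | 0101→f | 1→c | 1→c | 1→c | 1→c
Decoded message: ecafcccc

ecafcccc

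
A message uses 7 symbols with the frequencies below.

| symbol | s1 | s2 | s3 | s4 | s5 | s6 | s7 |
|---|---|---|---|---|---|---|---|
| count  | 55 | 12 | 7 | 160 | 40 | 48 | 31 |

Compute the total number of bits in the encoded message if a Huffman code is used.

808

Merge the two smallest weights repeatedly:
combine s3(7), s2(12) → 19
combine 19, s7(31) → 50
combine s5(40), s6(48) → 88
combine 50, s1(55) → 105
combine 88, 105 → 193
combine s4(160), 193 → 353
The encoded length is the sum of every internal node's weight: 19 + 50 + 88 + 105 + 193 + 353 = 808 bits.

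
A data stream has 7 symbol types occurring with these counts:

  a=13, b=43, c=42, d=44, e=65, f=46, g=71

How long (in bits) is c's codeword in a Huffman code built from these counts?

Repeatedly merge the two smallest:
a(13) + c(42) → 55
b(43) + d(44) → 87
f(46) + 55 → 101
e(65) + g(71) → 136
87 + 101 → 188
136 + 188 → 324
The subtree containing c is merged 4 times, so code length = 4.

4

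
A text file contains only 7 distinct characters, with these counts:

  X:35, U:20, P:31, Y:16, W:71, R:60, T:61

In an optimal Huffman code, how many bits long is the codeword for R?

3

Repeatedly merge the two smallest:
combine Y(16), U(20) → 36
combine P(31), X(35) → 66
combine 36, R(60) → 96
combine T(61), 66 → 127
combine W(71), 96 → 167
combine 127, 167 → 294
R's leaf is at depth 3, giving a 3-bit codeword.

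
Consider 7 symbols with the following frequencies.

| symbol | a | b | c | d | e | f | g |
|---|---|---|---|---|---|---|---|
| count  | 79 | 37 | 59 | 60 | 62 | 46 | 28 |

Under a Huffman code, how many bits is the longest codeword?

3

Merge the two lowest-weight nodes at each step:
merge g(28) and b(37): 65
merge f(46) and c(59): 105
merge d(60) and e(62): 122
merge 65 and a(79): 144
merge 105 and 122: 227
merge 144 and 227: 371
The rarest symbols sit at the bottom; the longest codeword is 3 bits.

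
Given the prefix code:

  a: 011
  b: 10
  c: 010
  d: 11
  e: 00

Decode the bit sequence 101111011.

Read left to right; each codeword is recognised as soon as it completes (prefix code):
  10→b | 11→d | 11→d | 011→a
Decoded message: bdda

bdda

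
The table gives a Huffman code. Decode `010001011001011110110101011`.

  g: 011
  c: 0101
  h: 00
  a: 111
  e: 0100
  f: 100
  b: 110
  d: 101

Read left to right; each codeword is recognised as soon as it completes (prefix code):
  0100→e | 0101→c | 100→f | 101→d | 111→a | 011→g | 0101→c | 011→g
Decoded message: ecfdagcg

ecfdagcg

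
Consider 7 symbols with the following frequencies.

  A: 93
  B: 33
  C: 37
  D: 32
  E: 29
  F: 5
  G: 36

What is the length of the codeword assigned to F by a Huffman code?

4

Huffman merges, smallest pair first:
combine F(5), E(29) → 34
combine D(32), B(33) → 65
combine 34, G(36) → 70
combine C(37), 65 → 102
combine 70, A(93) → 163
combine 102, 163 → 265
The subtree containing F is merged 4 times, so code length = 4.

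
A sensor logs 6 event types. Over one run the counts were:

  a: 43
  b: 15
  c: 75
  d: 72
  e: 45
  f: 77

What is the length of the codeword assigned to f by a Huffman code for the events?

Huffman merges, smallest pair first:
combine b(15), a(43) → 58
combine e(45), 58 → 103
combine d(72), c(75) → 147
combine f(77), 103 → 180
combine 147, 180 → 327
f's leaf is at depth 2, giving a 2-bit codeword.

2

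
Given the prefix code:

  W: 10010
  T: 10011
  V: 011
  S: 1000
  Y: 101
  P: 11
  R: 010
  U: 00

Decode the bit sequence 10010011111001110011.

WVPTT

Read left to right; each codeword is recognised as soon as it completes (prefix code):
  10010→W | 011→V | 11→P | 10011→T | 10011→T
Decoded message: WVPTT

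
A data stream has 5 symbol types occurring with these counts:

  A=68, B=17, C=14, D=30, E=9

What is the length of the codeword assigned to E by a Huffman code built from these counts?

4

Repeatedly merge the two smallest:
combine E(9), C(14) → 23
combine B(17), 23 → 40
combine D(30), 40 → 70
combine A(68), 70 → 138
E's leaf is at depth 4, giving a 4-bit codeword.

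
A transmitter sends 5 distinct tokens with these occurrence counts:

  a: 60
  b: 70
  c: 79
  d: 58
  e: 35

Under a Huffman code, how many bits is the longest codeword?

Merge the two lowest-weight nodes at each step:
merge e(35) and d(58): 93
merge a(60) and b(70): 130
merge c(79) and 93: 172
merge 130 and 172: 302
Maximum depth reached is 3.

3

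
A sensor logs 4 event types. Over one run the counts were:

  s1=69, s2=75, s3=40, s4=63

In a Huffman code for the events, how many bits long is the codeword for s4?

Build the tree from the bottom:
combine s3(40), s4(63) → 103
combine s1(69), s2(75) → 144
combine 103, 144 → 247
s4's leaf is at depth 2, giving a 2-bit codeword.

2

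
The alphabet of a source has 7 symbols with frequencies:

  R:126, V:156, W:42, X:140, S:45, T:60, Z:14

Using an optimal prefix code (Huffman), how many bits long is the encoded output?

Build the Huffman tree bottom-up:
combine Z(14), W(42) → 56
combine S(45), 56 → 101
combine T(60), 101 → 161
combine R(126), X(140) → 266
combine V(156), 161 → 317
combine 266, 317 → 583
Each symbol's bit-cost is frequency × depth; summing gives 1484 bits (equivalently 56 + 101 + 161 + 266 + 317 + 583).

1484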